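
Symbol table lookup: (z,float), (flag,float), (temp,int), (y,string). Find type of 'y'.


Lookup 'y' → type string


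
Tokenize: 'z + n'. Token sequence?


Scan left to right, longest-match per lexeme
Tokens: ID(z), OP(+), ID(n)


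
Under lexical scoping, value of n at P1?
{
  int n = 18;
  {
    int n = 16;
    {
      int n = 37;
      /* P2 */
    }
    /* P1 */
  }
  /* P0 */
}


n declared in the same block as P1
n = 16


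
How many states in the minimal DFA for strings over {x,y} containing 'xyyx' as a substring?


KMP-style automaton: 4 progress states + 1 absorbing accept = 5
Minimal DFA: 5 states


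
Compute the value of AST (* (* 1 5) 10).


Evaluate inner: (* 1 5) = 5
Evaluate root: (* 5 10) = 50
Result: 50


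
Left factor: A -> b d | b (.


Common prefix: 'b'
Factored: A -> b A', A' -> d | (


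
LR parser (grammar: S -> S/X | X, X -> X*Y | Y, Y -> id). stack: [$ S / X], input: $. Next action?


handle 'S/X' on top; lookahead ∈ FOLLOW(S) = {/, $}
Action: reduce (S -> S/X)


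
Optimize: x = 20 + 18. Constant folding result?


20 + 18 = 38 at compile time
Optimized: x = 38


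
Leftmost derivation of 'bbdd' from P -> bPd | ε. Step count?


Derivation: P => bPd => bbPdd => bbdd
Steps: 3


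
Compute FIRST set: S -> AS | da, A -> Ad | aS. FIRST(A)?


Per alternative of A: FIRST(Ad) = {a}; FIRST(aS) = {a}
FIRST(A) = {a}


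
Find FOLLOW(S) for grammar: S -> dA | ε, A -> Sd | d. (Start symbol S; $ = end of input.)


$ ∈ FOLLOW(S). For each A -> αBβ: add FIRST(β)\{ε} to FOLLOW(B); if β nullable, add FOLLOW(A).
FOLLOW(S) = {$, d}


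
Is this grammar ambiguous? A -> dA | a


right-linear, alternatives start with distinct terminals 'd' vs 'a': unique leftmost derivation
Unambiguous


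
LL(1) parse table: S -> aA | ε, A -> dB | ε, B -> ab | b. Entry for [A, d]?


For [A, d]: 'd' ∈ FIRST(dB)
Entry: A -> dB


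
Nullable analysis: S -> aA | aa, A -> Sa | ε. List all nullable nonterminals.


A nonterminal is nullable iff some alternative derives ε (directly, or every symbol in it is nullable)
Nullable: {A}


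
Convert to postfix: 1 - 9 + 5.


Left to right (same or higher precedence on left)
Postfix: 1 9 - 5 +


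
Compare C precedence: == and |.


'==' is equality (level 6); '|' is bitwise OR (level 3)
Higher level binds tighter
'==' has higher precedence than '|'


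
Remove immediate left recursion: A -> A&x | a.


Left-recursive alternatives: A&x; non-recursive: a
Introduce A': A -> aA', A' -> &xA' | ε


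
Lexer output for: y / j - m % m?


Scan left to right, longest-match per lexeme
Tokens: ID(y), OP(/), ID(j), OP(-), ID(m), OP(%), ID(m)


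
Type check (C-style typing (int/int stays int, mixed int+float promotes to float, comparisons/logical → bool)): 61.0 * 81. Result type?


Operand types: float * int
Rule: mixed int/float promotes to float; int/int stays int
Result type: float


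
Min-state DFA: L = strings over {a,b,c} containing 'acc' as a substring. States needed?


KMP-style automaton: 3 progress states + 1 absorbing accept = 4
Minimal DFA: 4 states


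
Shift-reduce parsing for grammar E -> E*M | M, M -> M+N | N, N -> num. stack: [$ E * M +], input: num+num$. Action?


no handle; shift 'num'
Action: shift


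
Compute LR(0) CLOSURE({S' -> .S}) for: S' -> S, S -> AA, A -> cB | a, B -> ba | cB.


Start: S' -> .S
For each item with dot before a nonterminal B, add B -> .γ for every B-production
Closure: [S' -> .S, S -> .AA, A -> .cB, A -> .a]


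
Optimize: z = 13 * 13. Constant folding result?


13 * 13 = 169 at compile time
Optimized: z = 169


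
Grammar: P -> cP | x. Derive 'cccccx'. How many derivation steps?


Derivation: P => cP => ccP => cccP => ccccP => cccccP => cccccx
Steps: 6


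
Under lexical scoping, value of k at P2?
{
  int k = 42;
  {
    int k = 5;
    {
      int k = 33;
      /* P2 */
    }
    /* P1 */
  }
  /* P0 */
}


k declared in the same block as P2
k = 33


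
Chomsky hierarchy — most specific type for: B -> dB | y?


Right-linear: every RHS is a terminal or a terminal followed by one nonterminal
Classification: Type 3 (Regular)


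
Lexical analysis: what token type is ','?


Pattern: delimiter/punctuation
Type: PUNCTUATION


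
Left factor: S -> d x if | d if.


Common prefix: 'd'
Factored: S -> d S', S' -> x if | if


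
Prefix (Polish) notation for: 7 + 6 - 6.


left-to-right (same/higher precedence on left): tree is (- (+ 7 6) 6)
Prefix: - + 7 6 6


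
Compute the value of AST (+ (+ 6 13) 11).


Evaluate inner: (+ 6 13) = 19
Evaluate root: (+ 19 11) = 30
Result: 30


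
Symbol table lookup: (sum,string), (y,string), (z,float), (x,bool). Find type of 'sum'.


Lookup 'sum' → type string


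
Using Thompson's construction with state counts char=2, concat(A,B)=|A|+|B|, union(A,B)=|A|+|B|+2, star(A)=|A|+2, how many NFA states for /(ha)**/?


Syntax tree has 2 char leaf(s), 0 union(s), 2 star(s)
chars contribute 2×2 = 4; each union adds +2; each star adds +2
Total: 4 + 0 + 4 = 8 states


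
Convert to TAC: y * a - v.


Break into single-operator statements:
t1 = y * a
t2 = t1 - v


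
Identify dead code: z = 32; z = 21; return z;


first assignment to z is overwritten before any read
Dead: 'z = 32'


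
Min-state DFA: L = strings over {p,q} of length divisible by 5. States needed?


Track length mod 5: states 0..4, accept at 0
Minimal DFA: 5 states


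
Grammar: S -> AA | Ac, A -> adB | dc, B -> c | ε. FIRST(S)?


Per alternative of S: FIRST(AA) = {a, d}; FIRST(Ac) = {a, d}
FIRST(S) = {a, d}


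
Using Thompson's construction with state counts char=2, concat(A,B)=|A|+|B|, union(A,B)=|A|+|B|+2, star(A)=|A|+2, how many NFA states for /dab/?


Syntax tree has 3 char leaf(s), 0 union(s), 0 star(s)
chars contribute 3×2 = 6; each union adds +2; each star adds +2
Total: 6 + 0 + 0 = 6 states


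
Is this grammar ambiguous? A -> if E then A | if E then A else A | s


dangling else: 'if E then if E then s else s' parses two ways
Ambiguous


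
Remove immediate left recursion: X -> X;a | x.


Left-recursive alternatives: X;a; non-recursive: x
Introduce X': X -> xX', X' -> ;aX' | ε


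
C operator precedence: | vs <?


'<' is relational (level 7); '|' is bitwise OR (level 3)
Higher level binds tighter
'<' has higher precedence than '|'


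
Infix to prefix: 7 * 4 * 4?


left-to-right (same/higher precedence on left): tree is (* (* 7 4) 4)
Prefix: * * 7 4 4


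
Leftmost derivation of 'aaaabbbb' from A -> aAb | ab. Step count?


Derivation: A => aAb => aaAbb => aaaAbbb => aaaabbbb
Steps: 4


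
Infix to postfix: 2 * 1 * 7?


Left to right (same or higher precedence on left)
Postfix: 2 1 * 7 *


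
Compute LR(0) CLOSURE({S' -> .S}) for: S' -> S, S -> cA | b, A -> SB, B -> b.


Start: S' -> .S
For each item with dot before a nonterminal B, add B -> .γ for every B-production
Closure: [S' -> .S, S -> .cA, S -> .b]


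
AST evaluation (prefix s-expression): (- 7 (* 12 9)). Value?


Evaluate inner: (* 12 9) = 108
Evaluate root: (- 7 108) = -101
Result: -101


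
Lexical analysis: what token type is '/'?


Pattern: operator symbol
Type: OPERATOR


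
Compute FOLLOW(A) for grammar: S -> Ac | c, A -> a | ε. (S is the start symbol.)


$ ∈ FOLLOW(S). For each A -> αBβ: add FIRST(β)\{ε} to FOLLOW(B); if β nullable, add FOLLOW(A).
FOLLOW(A) = {c}


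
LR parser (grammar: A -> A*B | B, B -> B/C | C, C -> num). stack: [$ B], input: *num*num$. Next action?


lookahead ∉ {/} so B won't extend; reduce A -> B
Action: reduce (A -> B)


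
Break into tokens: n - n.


Scan left to right, longest-match per lexeme
Tokens: ID(n), OP(-), ID(n)


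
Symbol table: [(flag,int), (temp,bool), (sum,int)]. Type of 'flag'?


Lookup 'flag' → type int


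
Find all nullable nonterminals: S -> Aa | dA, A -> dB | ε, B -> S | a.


A nonterminal is nullable iff some alternative derives ε (directly, or every symbol in it is nullable)
Nullable: {A}


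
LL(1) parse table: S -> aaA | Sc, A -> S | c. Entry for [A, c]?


For [A, c]: 'c' ∈ FIRST(c)
Entry: A -> c


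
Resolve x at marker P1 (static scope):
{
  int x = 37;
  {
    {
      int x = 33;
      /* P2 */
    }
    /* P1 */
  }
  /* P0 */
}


P1's block does not declare x; resolves to the enclosing declaration at depth 0
x = 37


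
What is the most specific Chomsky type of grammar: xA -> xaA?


LHS has context (more than one symbol) and |LHS| ≤ |RHS|
Classification: Type 1 (Context-Sensitive)


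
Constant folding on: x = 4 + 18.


4 + 18 = 22 at compile time
Optimized: x = 22


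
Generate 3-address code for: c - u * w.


Break into single-operator statements:
t1 = u * w
t2 = c - t1


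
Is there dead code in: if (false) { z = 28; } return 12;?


condition is constant false, so the whole block is unreachable
Dead: 'if (false) { z = 28; }'


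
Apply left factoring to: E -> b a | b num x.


Common prefix: 'b'
Factored: E -> b E', E' -> a | num x


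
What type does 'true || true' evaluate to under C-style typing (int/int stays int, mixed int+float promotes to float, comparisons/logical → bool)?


Operand types: bool || bool
Rule: logical operators take bool operands and yield bool
Result type: bool


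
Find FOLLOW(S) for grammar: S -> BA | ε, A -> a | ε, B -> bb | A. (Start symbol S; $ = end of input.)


$ ∈ FOLLOW(S). For each A -> αBβ: add FIRST(β)\{ε} to FOLLOW(B); if β nullable, add FOLLOW(A).
FOLLOW(S) = {$}


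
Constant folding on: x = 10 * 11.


10 * 11 = 110 at compile time
Optimized: x = 110


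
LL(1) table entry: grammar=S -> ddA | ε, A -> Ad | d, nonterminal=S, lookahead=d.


For [S, d]: 'd' ∈ FIRST(ddA)
Entry: S -> ddA


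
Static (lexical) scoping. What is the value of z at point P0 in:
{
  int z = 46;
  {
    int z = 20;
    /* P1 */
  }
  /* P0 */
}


z declared in the same block as P0
z = 46


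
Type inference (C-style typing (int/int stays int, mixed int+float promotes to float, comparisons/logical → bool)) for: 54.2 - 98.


Operand types: float - int
Rule: mixed int/float promotes to float; int/int stays int
Result type: float


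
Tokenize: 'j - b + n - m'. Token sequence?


Scan left to right, longest-match per lexeme
Tokens: ID(j), OP(-), ID(b), OP(+), ID(n), OP(-), ID(m)


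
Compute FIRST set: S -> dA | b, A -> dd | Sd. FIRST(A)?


Per alternative of A: FIRST(dd) = {d}; FIRST(Sd) = {b, d}
FIRST(A) = {b, d}


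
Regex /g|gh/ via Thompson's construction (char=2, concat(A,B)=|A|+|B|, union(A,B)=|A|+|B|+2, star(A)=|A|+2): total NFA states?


Syntax tree has 3 char leaf(s), 1 union(s), 0 star(s)
chars contribute 3×2 = 6; each union adds +2; each star adds +2
Total: 6 + 2 + 0 = 8 states


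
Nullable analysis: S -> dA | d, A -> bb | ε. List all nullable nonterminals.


A nonterminal is nullable iff some alternative derives ε (directly, or every symbol in it is nullable)
Nullable: {A}


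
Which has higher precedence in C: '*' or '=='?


'*' is multiplicative (level 10); '==' is equality (level 6)
Higher level binds tighter
'*' has higher precedence than '=='


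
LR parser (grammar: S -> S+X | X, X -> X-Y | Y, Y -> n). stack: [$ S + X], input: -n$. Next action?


'-' can extend X; shift to build X -> X-Y
Action: shift


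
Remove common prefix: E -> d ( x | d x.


Common prefix: 'd'
Factored: E -> d E', E' -> ( x | x


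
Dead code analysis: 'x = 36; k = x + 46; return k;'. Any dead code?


x is read by k's definition; k is returned
No dead code


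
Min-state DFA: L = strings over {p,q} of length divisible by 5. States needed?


Track length mod 5: states 0..4, accept at 0
Minimal DFA: 5 states


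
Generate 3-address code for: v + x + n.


Break into single-operator statements:
t1 = v + x
t2 = t1 + n


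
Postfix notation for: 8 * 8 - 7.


Left to right (same or higher precedence on left)
Postfix: 8 8 * 7 -


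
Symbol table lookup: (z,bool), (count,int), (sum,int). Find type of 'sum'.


Lookup 'sum' → type int


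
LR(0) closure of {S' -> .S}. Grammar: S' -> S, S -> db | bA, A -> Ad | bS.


Start: S' -> .S
For each item with dot before a nonterminal B, add B -> .γ for every B-production
Closure: [S' -> .S, S -> .db, S -> .bA]


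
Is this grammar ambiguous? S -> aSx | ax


balanced a^n…x^n: each string has a unique parse
Unambiguous


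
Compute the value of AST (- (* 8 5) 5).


Evaluate inner: (* 8 5) = 40
Evaluate root: (- 40 5) = 35
Result: 35


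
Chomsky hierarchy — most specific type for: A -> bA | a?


Right-linear: every RHS is a terminal or a terminal followed by one nonterminal
Classification: Type 3 (Regular)


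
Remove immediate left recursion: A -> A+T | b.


Left-recursive alternatives: A+T; non-recursive: b
Introduce A': A -> bA', A' -> +TA' | ε


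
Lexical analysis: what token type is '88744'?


Pattern: digits only
Type: INTEGER_LITERAL


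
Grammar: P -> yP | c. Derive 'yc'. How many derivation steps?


Derivation: P => yP => yc
Steps: 2


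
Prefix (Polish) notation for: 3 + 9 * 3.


'*' binds tighter: tree is (+ 3 (* 9 3))
Prefix: + 3 * 9 3


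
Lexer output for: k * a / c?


Scan left to right, longest-match per lexeme
Tokens: ID(k), OP(*), ID(a), OP(/), ID(c)


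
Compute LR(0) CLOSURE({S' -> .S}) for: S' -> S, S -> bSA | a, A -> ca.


Start: S' -> .S
For each item with dot before a nonterminal B, add B -> .γ for every B-production
Closure: [S' -> .S, S -> .bSA, S -> .a]


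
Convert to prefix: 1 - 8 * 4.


'*' binds tighter: tree is (- 1 (* 8 4))
Prefix: - 1 * 8 4


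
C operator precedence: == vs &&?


'==' is equality (level 6); '&&' is logical AND (level 2)
Higher level binds tighter
'==' has higher precedence than '&&'


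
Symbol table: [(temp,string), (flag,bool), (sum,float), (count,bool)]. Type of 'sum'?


Lookup 'sum' → type float


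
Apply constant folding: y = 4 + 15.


4 + 15 = 19 at compile time
Optimized: y = 19


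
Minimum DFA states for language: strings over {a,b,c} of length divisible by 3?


Track length mod 3: states 0..2, accept at 0
Minimal DFA: 3 states


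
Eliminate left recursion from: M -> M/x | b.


Left-recursive alternatives: M/x; non-recursive: b
Introduce M': M -> bM', M' -> /xM' | ε


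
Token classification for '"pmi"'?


Pattern: double-quoted sequence
Type: STRING_LITERAL


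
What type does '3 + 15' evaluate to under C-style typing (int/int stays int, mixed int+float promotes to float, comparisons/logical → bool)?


Operand types: int + int
Rule: mixed int/float promotes to float; int/int stays int
Result type: int


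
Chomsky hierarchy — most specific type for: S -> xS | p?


Right-linear: every RHS is a terminal or a terminal followed by one nonterminal
Classification: Type 3 (Regular)


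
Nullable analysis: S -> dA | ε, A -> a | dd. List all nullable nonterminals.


A nonterminal is nullable iff some alternative derives ε (directly, or every symbol in it is nullable)
Nullable: {S}


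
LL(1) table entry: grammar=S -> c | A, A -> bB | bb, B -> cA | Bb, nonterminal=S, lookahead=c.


For [S, c]: 'c' ∈ FIRST(c)
Entry: S -> c


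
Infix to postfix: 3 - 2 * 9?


* has higher precedence, evaluate 2*9 first
Postfix: 3 2 9 * -


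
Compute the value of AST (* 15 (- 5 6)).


Evaluate inner: (- 5 6) = -1
Evaluate root: (* 15 -1) = -15
Result: -15


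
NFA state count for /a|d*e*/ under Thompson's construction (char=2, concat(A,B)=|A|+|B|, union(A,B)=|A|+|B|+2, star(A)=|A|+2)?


Syntax tree has 3 char leaf(s), 1 union(s), 2 star(s)
chars contribute 3×2 = 6; each union adds +2; each star adds +2
Total: 6 + 2 + 4 = 12 states


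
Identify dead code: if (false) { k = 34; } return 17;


condition is constant false, so the whole block is unreachable
Dead: 'if (false) { k = 34; }'


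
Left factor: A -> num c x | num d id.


Common prefix: 'num'
Factored: A -> num A', A' -> c x | d id


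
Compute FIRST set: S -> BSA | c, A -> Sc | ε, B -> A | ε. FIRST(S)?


Per alternative of S: FIRST(BSA) = {c}; FIRST(c) = {c}
FIRST(S) = {c}


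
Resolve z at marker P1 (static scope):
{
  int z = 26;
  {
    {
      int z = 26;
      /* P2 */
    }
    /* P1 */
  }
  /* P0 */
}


P1's block does not declare z; resolves to the enclosing declaration at depth 0
z = 26


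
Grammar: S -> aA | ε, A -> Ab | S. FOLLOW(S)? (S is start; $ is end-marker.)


$ ∈ FOLLOW(S). For each A -> αBβ: add FIRST(β)\{ε} to FOLLOW(B); if β nullable, add FOLLOW(A).
FOLLOW(S) = {$, b}


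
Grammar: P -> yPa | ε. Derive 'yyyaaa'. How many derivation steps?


Derivation: P => yPa => yyPaa => yyyPaaa => yyyaaa
Steps: 4


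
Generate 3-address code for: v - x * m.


Break into single-operator statements:
t1 = x * m
t2 = v - t1


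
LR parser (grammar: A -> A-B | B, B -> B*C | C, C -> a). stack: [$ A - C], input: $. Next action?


'C' (not preceded by B*) is the handle for B -> C
Action: reduce (B -> C)


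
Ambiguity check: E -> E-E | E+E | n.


'n-n+n' has two parse trees (no precedence encoded between - and +)
Ambiguous


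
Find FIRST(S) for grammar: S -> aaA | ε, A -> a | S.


Per alternative of S: FIRST(aaA) = {a}; FIRST(ε) = {ε}
FIRST(S) = {a, ε}


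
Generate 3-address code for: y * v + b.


Break into single-operator statements:
t1 = y * v
t2 = t1 + b


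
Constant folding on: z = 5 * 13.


5 * 13 = 65 at compile time
Optimized: z = 65


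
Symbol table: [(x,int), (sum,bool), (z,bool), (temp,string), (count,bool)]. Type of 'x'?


Lookup 'x' → type int


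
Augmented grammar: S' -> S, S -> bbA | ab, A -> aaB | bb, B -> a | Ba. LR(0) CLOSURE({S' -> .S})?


Start: S' -> .S
For each item with dot before a nonterminal B, add B -> .γ for every B-production
Closure: [S' -> .S, S -> .bbA, S -> .ab]


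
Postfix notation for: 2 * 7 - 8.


Left to right (same or higher precedence on left)
Postfix: 2 7 * 8 -


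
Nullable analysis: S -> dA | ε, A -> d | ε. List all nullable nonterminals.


A nonterminal is nullable iff some alternative derives ε (directly, or every symbol in it is nullable)
Nullable: {A, S}


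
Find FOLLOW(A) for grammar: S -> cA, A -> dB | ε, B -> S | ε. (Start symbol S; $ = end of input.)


$ ∈ FOLLOW(S). For each A -> αBβ: add FIRST(β)\{ε} to FOLLOW(B); if β nullable, add FOLLOW(A).
FOLLOW(A) = {$}


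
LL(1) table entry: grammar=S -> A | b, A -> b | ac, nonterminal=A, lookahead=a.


For [A, a]: 'a' ∈ FIRST(ac)
Entry: A -> ac


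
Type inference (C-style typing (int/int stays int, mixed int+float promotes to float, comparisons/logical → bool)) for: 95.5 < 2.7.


Operand types: float < float
Rule: comparison yields bool
Result type: bool


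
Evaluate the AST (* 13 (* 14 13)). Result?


Evaluate inner: (* 14 13) = 182
Evaluate root: (* 13 182) = 2366
Result: 2366


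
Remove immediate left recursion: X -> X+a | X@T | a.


Left-recursive alternatives: X+a, X@T; non-recursive: a
Introduce X': X -> aX', X' -> +aX' | @TX' | ε


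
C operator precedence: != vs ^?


'!=' is equality (level 6); '^' is bitwise XOR (level 4)
Higher level binds tighter
'!=' has higher precedence than '^'


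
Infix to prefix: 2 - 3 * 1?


'*' binds tighter: tree is (- 2 (* 3 1))
Prefix: - 2 * 3 1


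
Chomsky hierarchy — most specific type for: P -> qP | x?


Right-linear: every RHS is a terminal or a terminal followed by one nonterminal
Classification: Type 3 (Regular)


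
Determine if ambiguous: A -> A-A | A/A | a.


'a-a/a' has two parse trees (no precedence encoded between - and /)
Ambiguous


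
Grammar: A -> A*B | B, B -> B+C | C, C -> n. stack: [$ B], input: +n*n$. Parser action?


shift '+' to continue B -> B+C
Action: shift


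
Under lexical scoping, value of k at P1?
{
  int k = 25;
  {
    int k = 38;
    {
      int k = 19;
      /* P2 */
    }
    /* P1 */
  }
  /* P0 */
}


k declared in the same block as P1
k = 38


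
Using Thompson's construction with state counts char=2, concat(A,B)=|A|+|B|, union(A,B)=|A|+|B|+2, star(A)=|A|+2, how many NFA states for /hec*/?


Syntax tree has 3 char leaf(s), 0 union(s), 1 star(s)
chars contribute 3×2 = 6; each union adds +2; each star adds +2
Total: 6 + 0 + 2 = 8 states


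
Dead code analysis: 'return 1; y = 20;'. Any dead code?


statement follows a return and is unreachable
Dead: 'y = 20'


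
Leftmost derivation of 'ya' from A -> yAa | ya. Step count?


Derivation: A => ya
Steps: 1


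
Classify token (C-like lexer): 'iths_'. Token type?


Pattern: letter/underscore followed by alphanumerics, not a keyword
Type: IDENTIFIER


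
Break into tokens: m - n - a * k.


Scan left to right, longest-match per lexeme
Tokens: ID(m), OP(-), ID(n), OP(-), ID(a), OP(*), ID(k)


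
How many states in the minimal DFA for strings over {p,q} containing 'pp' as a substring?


KMP-style automaton: 2 progress states + 1 absorbing accept = 3
Minimal DFA: 3 states


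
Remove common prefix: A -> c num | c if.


Common prefix: 'c'
Factored: A -> c A', A' -> num | if


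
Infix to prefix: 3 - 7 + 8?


left-to-right (same/higher precedence on left): tree is (+ (- 3 7) 8)
Prefix: + - 3 7 8


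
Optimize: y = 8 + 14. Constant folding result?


8 + 14 = 22 at compile time
Optimized: y = 22


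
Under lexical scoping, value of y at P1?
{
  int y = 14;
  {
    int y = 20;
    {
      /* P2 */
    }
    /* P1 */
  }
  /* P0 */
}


y declared in the same block as P1
y = 20


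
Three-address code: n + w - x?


Break into single-operator statements:
t1 = n + w
t2 = t1 - x


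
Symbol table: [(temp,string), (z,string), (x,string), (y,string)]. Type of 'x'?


Lookup 'x' → type string


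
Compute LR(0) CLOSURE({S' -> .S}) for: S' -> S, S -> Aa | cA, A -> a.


Start: S' -> .S
For each item with dot before a nonterminal B, add B -> .γ for every B-production
Closure: [S' -> .S, S -> .Aa, S -> .cA, A -> .a]


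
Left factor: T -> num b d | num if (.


Common prefix: 'num'
Factored: T -> num T', T' -> b d | if (


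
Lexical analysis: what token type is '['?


Pattern: delimiter/punctuation
Type: PUNCTUATION


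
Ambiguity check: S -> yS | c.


right-linear, alternatives start with distinct terminals 'y' vs 'c': unique leftmost derivation
Unambiguous


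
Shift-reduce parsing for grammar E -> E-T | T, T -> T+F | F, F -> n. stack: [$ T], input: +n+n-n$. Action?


shift '+' to continue T -> T+F
Action: shift


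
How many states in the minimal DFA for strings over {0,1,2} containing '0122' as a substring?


KMP-style automaton: 4 progress states + 1 absorbing accept = 5
Minimal DFA: 5 states


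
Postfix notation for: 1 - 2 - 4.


Left to right (same or higher precedence on left)
Postfix: 1 2 - 4 -


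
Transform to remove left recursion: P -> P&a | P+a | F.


Left-recursive alternatives: P&a, P+a; non-recursive: F
Introduce P': P -> FP', P' -> &aP' | +aP' | ε


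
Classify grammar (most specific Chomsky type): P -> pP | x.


Right-linear: every RHS is a terminal or a terminal followed by one nonterminal
Classification: Type 3 (Regular)


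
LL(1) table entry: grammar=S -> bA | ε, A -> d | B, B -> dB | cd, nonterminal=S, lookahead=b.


For [S, b]: 'b' ∈ FIRST(bA)
Entry: S -> bA


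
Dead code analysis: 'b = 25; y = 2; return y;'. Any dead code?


b is assigned but never read
Dead: 'b = 25'


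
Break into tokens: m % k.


Scan left to right, longest-match per lexeme
Tokens: ID(m), OP(%), ID(k)


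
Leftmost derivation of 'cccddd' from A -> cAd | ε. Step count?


Derivation: A => cAd => ccAdd => cccAddd => cccddd
Steps: 4


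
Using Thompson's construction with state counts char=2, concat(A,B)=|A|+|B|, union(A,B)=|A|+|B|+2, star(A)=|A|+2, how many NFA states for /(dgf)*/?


Syntax tree has 3 char leaf(s), 0 union(s), 1 star(s)
chars contribute 3×2 = 6; each union adds +2; each star adds +2
Total: 6 + 0 + 2 = 8 states


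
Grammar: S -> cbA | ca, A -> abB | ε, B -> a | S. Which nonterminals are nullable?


A nonterminal is nullable iff some alternative derives ε (directly, or every symbol in it is nullable)
Nullable: {A}


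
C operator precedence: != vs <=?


'<=' is relational (level 7); '!=' is equality (level 6)
Higher level binds tighter
'<=' has higher precedence than '!='


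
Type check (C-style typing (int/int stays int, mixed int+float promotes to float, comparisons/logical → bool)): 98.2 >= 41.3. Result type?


Operand types: float >= float
Rule: comparison yields bool
Result type: bool


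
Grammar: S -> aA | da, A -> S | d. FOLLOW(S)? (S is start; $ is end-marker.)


$ ∈ FOLLOW(S). For each A -> αBβ: add FIRST(β)\{ε} to FOLLOW(B); if β nullable, add FOLLOW(A).
FOLLOW(S) = {$}


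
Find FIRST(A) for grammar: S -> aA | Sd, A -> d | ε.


Per alternative of A: FIRST(d) = {d}; FIRST(ε) = {ε}
FIRST(A) = {d, ε}


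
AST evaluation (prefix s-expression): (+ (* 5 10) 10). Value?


Evaluate inner: (* 5 10) = 50
Evaluate root: (+ 50 10) = 60
Result: 60


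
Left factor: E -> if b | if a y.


Common prefix: 'if'
Factored: E -> if E', E' -> b | a y


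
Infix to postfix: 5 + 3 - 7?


Left to right (same or higher precedence on left)
Postfix: 5 3 + 7 -


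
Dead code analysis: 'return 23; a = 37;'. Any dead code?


statement follows a return and is unreachable
Dead: 'a = 37'


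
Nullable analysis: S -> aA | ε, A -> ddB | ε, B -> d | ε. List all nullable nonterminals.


A nonterminal is nullable iff some alternative derives ε (directly, or every symbol in it is nullable)
Nullable: {A, B, S}


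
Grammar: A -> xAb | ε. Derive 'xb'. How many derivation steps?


Derivation: A => xAb => xb
Steps: 2


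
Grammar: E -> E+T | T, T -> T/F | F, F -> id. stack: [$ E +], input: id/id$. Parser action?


no handle ('E+' is not any RHS); shift 'id'
Action: shift


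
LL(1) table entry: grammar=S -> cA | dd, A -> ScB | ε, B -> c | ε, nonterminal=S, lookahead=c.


For [S, c]: 'c' ∈ FIRST(cA)
Entry: S -> cA


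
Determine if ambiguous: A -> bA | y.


right-linear, alternatives start with distinct terminals 'b' vs 'y': unique leftmost derivation
Unambiguous


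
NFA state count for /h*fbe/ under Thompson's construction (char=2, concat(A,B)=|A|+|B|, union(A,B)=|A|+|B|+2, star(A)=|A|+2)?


Syntax tree has 4 char leaf(s), 0 union(s), 1 star(s)
chars contribute 4×2 = 8; each union adds +2; each star adds +2
Total: 8 + 0 + 2 = 10 states


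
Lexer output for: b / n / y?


Scan left to right, longest-match per lexeme
Tokens: ID(b), OP(/), ID(n), OP(/), ID(y)


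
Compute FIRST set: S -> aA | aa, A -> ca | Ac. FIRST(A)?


Per alternative of A: FIRST(ca) = {c}; FIRST(Ac) = {c}
FIRST(A) = {c}


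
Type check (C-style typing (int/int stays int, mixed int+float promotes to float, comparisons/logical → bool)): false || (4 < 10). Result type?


Operand types: bool || bool
Rule: logical operators take bool operands and yield bool
Result type: bool


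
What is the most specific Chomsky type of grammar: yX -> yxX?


LHS has context (more than one symbol) and |LHS| ≤ |RHS|
Classification: Type 1 (Context-Sensitive)


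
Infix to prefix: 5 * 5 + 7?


left-to-right (same/higher precedence on left): tree is (+ (* 5 5) 7)
Prefix: + * 5 5 7


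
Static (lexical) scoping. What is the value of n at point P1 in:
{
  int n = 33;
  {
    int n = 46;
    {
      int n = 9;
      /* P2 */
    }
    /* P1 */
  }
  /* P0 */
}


n declared in the same block as P1
n = 46


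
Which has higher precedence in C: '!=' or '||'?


'!=' is equality (level 6); '||' is logical OR (level 1)
Higher level binds tighter
'!=' has higher precedence than '||'


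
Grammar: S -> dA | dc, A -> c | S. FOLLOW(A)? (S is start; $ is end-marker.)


$ ∈ FOLLOW(S). For each A -> αBβ: add FIRST(β)\{ε} to FOLLOW(B); if β nullable, add FOLLOW(A).
FOLLOW(A) = {$}


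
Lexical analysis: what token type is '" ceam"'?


Pattern: double-quoted sequence
Type: STRING_LITERAL


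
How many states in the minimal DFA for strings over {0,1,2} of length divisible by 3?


Track length mod 3: states 0..2, accept at 0
Minimal DFA: 3 states


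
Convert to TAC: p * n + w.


Break into single-operator statements:
t1 = p * n
t2 = t1 + w


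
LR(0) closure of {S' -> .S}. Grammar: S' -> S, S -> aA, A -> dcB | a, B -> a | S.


Start: S' -> .S
For each item with dot before a nonterminal B, add B -> .γ for every B-production
Closure: [S' -> .S, S -> .aA]


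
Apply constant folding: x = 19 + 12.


19 + 12 = 31 at compile time
Optimized: x = 31


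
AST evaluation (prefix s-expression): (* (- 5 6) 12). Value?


Evaluate inner: (- 5 6) = -1
Evaluate root: (* -1 12) = -12
Result: -12


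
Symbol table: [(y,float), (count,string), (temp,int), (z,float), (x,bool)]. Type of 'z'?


Lookup 'z' → type float


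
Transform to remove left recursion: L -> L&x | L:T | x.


Left-recursive alternatives: L&x, L:T; non-recursive: x
Introduce L': L -> xL', L' -> &xL' | :TL' | ε


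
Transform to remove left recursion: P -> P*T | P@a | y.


Left-recursive alternatives: P*T, P@a; non-recursive: y
Introduce P': P -> yP', P' -> *TP' | @aP' | ε


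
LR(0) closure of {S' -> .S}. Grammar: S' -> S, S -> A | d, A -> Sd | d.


Start: S' -> .S
For each item with dot before a nonterminal B, add B -> .γ for every B-production
Closure: [S' -> .S, S -> .A, S -> .d, A -> .Sd, A -> .d]


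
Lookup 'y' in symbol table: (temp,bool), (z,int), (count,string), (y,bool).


Lookup 'y' → type bool


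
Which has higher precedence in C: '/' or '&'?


'/' is multiplicative (level 10); '&' is bitwise AND (level 5)
Higher level binds tighter
'/' has higher precedence than '&'


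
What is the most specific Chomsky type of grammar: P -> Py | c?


Left-linear: every RHS is a terminal or one nonterminal followed by a terminal
Classification: Type 3 (Regular)


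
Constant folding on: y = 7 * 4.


7 * 4 = 28 at compile time
Optimized: y = 28


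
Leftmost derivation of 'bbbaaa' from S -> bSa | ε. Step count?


Derivation: S => bSa => bbSaa => bbbSaaa => bbbaaa
Steps: 4


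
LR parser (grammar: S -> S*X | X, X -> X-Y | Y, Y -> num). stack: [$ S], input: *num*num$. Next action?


shift '*' to continue S -> S*X
Action: shift


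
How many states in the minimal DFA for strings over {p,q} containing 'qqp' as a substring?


KMP-style automaton: 3 progress states + 1 absorbing accept = 4
Minimal DFA: 4 states


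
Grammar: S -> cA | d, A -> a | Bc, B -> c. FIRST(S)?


Per alternative of S: FIRST(cA) = {c}; FIRST(d) = {d}
FIRST(S) = {c, d}


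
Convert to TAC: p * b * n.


Break into single-operator statements:
t1 = p * b
t2 = t1 * n


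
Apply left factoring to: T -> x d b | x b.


Common prefix: 'x'
Factored: T -> x T', T' -> d b | b


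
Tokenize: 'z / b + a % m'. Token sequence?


Scan left to right, longest-match per lexeme
Tokens: ID(z), OP(/), ID(b), OP(+), ID(a), OP(%), ID(m)


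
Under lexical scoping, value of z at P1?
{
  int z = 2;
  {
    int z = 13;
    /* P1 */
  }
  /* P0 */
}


z declared in the same block as P1
z = 13


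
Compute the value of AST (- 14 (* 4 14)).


Evaluate inner: (* 4 14) = 56
Evaluate root: (- 14 56) = -42
Result: -42


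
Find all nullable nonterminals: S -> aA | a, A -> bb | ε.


A nonterminal is nullable iff some alternative derives ε (directly, or every symbol in it is nullable)
Nullable: {A}


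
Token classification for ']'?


Pattern: delimiter/punctuation
Type: PUNCTUATION


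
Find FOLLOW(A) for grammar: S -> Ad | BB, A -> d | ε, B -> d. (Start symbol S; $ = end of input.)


$ ∈ FOLLOW(S). For each A -> αBβ: add FIRST(β)\{ε} to FOLLOW(B); if β nullable, add FOLLOW(A).
FOLLOW(A) = {d}


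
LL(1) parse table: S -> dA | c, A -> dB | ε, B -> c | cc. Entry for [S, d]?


For [S, d]: 'd' ∈ FIRST(dA)
Entry: S -> dA


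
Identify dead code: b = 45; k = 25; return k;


b is assigned but never read
Dead: 'b = 45'


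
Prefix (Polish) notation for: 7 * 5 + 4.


left-to-right (same/higher precedence on left): tree is (+ (* 7 5) 4)
Prefix: + * 7 5 4


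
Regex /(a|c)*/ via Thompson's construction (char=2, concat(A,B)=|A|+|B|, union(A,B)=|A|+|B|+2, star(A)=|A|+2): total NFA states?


Syntax tree has 2 char leaf(s), 1 union(s), 1 star(s)
chars contribute 2×2 = 4; each union adds +2; each star adds +2
Total: 4 + 2 + 2 = 8 states


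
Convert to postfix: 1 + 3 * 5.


* has higher precedence, evaluate 3*5 first
Postfix: 1 3 5 * +


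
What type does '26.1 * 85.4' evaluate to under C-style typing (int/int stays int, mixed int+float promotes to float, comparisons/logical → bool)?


Operand types: float * float
Rule: mixed int/float promotes to float; int/int stays int
Result type: float


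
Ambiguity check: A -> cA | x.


right-linear, alternatives start with distinct terminals 'c' vs 'x': unique leftmost derivation
Unambiguous


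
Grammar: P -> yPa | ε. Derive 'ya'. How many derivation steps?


Derivation: P => yPa => ya
Steps: 2


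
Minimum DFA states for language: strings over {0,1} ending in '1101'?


Track the longest suffix of input matching a prefix of '1101': 5 classes (prefixes of length 0..4)
Minimal DFA: 5 states


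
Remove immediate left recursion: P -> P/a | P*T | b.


Left-recursive alternatives: P/a, P*T; non-recursive: b
Introduce P': P -> bP', P' -> /aP' | *TP' | ε


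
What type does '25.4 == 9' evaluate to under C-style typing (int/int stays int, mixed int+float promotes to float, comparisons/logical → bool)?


Operand types: float == int
Rule: comparison yields bool
Result type: bool


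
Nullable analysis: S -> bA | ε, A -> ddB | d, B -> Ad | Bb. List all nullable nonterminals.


A nonterminal is nullable iff some alternative derives ε (directly, or every symbol in it is nullable)
Nullable: {S}


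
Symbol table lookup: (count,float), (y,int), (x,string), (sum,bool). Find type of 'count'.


Lookup 'count' → type float


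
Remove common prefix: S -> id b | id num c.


Common prefix: 'id'
Factored: S -> id S', S' -> b | num c


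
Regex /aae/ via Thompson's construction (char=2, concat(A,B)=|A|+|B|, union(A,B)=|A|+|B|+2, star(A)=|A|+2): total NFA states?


Syntax tree has 3 char leaf(s), 0 union(s), 0 star(s)
chars contribute 3×2 = 6; each union adds +2; each star adds +2
Total: 6 + 0 + 0 = 6 states


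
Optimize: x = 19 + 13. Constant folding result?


19 + 13 = 32 at compile time
Optimized: x = 32


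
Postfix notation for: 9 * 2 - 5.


Left to right (same or higher precedence on left)
Postfix: 9 2 * 5 -


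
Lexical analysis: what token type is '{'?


Pattern: delimiter/punctuation
Type: PUNCTUATION


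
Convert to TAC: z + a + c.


Break into single-operator statements:
t1 = z + a
t2 = t1 + c


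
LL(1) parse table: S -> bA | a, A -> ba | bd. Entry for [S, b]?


For [S, b]: 'b' ∈ FIRST(bA)
Entry: S -> bA


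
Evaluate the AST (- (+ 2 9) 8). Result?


Evaluate inner: (+ 2 9) = 11
Evaluate root: (- 11 8) = 3
Result: 3


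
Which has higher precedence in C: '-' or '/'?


'/' is multiplicative (level 10); '-' is additive (level 9)
Higher level binds tighter
'/' has higher precedence than '-'


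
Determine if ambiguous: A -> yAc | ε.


balanced y^n…c^n: each string has a unique parse
Unambiguous


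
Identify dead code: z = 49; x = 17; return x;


z is assigned but never read
Dead: 'z = 49'


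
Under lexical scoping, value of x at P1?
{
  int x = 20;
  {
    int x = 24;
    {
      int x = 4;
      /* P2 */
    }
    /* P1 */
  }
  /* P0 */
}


x declared in the same block as P1
x = 24


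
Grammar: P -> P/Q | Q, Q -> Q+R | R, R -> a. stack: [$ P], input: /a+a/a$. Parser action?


shift '/' to continue P -> P/Q
Action: shift


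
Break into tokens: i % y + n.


Scan left to right, longest-match per lexeme
Tokens: ID(i), OP(%), ID(y), OP(+), ID(n)


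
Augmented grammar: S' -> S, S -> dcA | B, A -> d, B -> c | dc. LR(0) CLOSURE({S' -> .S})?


Start: S' -> .S
For each item with dot before a nonterminal B, add B -> .γ for every B-production
Closure: [S' -> .S, S -> .dcA, S -> .B, B -> .c, B -> .dc]


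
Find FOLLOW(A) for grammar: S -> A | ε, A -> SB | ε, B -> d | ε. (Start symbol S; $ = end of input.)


$ ∈ FOLLOW(S). For each A -> αBβ: add FIRST(β)\{ε} to FOLLOW(B); if β nullable, add FOLLOW(A).
FOLLOW(A) = {$, d}


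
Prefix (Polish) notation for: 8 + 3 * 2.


'*' binds tighter: tree is (+ 8 (* 3 2))
Prefix: + 8 * 3 2


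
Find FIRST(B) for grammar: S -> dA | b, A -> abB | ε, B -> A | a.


Per alternative of B: FIRST(A) = {a, ε}; FIRST(a) = {a}
FIRST(B) = {a, ε}


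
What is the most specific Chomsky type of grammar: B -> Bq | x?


Left-linear: every RHS is a terminal or one nonterminal followed by a terminal
Classification: Type 3 (Regular)


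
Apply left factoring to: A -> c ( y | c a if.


Common prefix: 'c'
Factored: A -> c A', A' -> ( y | a if


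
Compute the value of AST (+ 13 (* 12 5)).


Evaluate inner: (* 12 5) = 60
Evaluate root: (+ 13 60) = 73
Result: 73


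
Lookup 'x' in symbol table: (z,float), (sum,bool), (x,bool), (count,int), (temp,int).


Lookup 'x' → type bool


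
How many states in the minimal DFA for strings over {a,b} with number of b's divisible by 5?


Track (count of b) mod 5: states 0..4, accept at 0
Minimal DFA: 5 states


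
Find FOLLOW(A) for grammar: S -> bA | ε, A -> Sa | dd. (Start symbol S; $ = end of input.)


$ ∈ FOLLOW(S). For each A -> αBβ: add FIRST(β)\{ε} to FOLLOW(B); if β nullable, add FOLLOW(A).
FOLLOW(A) = {$, a}


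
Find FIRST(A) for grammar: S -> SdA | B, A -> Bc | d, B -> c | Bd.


Per alternative of A: FIRST(Bc) = {c}; FIRST(d) = {d}
FIRST(A) = {c, d}


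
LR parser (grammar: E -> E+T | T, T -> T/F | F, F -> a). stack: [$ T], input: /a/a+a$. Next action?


shift '/' to continue T -> T/F
Action: shift


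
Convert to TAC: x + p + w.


Break into single-operator statements:
t1 = x + p
t2 = t1 + w


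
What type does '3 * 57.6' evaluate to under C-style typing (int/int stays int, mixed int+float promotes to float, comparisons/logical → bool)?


Operand types: int * float
Rule: mixed int/float promotes to float; int/int stays int
Result type: float


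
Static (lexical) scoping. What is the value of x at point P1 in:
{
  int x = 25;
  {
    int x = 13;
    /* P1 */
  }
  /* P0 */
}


x declared in the same block as P1
x = 13


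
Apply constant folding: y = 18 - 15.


18 - 15 = 3 at compile time
Optimized: y = 3


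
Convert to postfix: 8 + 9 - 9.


Left to right (same or higher precedence on left)
Postfix: 8 9 + 9 -
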